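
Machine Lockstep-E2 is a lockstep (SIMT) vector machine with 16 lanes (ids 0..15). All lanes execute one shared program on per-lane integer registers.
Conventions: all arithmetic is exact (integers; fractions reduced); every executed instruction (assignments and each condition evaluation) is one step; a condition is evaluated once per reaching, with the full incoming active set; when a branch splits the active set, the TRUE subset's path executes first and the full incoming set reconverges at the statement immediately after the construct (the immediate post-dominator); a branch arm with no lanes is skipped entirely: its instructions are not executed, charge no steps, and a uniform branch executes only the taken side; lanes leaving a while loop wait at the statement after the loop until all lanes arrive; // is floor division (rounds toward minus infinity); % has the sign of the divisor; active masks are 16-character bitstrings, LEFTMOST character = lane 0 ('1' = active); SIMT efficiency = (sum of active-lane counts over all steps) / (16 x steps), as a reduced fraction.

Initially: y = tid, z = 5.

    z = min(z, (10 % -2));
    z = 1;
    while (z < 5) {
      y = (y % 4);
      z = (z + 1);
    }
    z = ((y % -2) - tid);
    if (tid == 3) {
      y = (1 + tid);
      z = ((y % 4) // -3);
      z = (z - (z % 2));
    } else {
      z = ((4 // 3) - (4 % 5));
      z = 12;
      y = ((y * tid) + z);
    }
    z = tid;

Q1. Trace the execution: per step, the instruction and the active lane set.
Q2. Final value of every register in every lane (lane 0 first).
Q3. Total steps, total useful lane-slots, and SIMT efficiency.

step 0: z <- min(z, (10 % -2))       1111111111111111
step 1: z <- 1                       1111111111111111
step 2: eval (z < 5)                 1111111111111111
step 3: y <- (y % 4)                 1111111111111111
step 4: z <- (z + 1)                 1111111111111111
step 5: eval (z < 5)                 1111111111111111
step 6: y <- (y % 4)                 1111111111111111
step 7: z <- (z + 1)                 1111111111111111
step 8: eval (z < 5)                 1111111111111111
step 9: y <- (y % 4)                 1111111111111111
step 10: z <- (z + 1)                 1111111111111111
step 11: eval (z < 5)                 1111111111111111
step 12: y <- (y % 4)                 1111111111111111
step 13: z <- (z + 1)                 1111111111111111
step 14: eval (z < 5)                 1111111111111111
step 15: z <- ((y % -2) - tid)        1111111111111111
step 16: eval (tid == 3)              1111111111111111
step 17: y <- (1 + tid)               0001000000000000
step 18: z <- ((y % 4) // -3)         0001000000000000
step 19: z <- (z - (z % 2))           0001000000000000
step 20: z <- ((4 // 3) - (4 % 5))    1110111111111111
step 21: z <- 12                      1110111111111111
step 22: y <- ((y * tid) + z)         1110111111111111
step 23: z <- tid                     1111111111111111

Answer: 24 steps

y: 12,13,16,4,12,17,24,33,12,21,32,45,12,25,40,57
z: 0,1,2,3,4,5,6,7,8,9,10,11,12,13,14,15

steps = 24; useful = 336; efficiency = 336/384 = 7/8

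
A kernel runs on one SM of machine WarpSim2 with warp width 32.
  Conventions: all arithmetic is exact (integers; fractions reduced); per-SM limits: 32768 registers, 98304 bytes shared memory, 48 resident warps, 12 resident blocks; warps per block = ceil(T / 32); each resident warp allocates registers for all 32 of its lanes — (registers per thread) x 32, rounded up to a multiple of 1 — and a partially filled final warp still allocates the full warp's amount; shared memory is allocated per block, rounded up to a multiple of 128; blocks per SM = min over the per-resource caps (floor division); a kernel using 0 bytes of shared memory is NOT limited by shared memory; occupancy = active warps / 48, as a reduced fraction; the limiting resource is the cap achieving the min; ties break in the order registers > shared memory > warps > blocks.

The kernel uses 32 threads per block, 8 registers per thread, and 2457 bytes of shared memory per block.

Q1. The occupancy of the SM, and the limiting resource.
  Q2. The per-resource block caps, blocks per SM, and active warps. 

Answer: occupancy 1/4, limited by blocks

registers: 128 blocks
shared memory: 38 blocks
warps: 48 blocks
blocks: 12 blocks

Answer: 12 blocks, 12 active warps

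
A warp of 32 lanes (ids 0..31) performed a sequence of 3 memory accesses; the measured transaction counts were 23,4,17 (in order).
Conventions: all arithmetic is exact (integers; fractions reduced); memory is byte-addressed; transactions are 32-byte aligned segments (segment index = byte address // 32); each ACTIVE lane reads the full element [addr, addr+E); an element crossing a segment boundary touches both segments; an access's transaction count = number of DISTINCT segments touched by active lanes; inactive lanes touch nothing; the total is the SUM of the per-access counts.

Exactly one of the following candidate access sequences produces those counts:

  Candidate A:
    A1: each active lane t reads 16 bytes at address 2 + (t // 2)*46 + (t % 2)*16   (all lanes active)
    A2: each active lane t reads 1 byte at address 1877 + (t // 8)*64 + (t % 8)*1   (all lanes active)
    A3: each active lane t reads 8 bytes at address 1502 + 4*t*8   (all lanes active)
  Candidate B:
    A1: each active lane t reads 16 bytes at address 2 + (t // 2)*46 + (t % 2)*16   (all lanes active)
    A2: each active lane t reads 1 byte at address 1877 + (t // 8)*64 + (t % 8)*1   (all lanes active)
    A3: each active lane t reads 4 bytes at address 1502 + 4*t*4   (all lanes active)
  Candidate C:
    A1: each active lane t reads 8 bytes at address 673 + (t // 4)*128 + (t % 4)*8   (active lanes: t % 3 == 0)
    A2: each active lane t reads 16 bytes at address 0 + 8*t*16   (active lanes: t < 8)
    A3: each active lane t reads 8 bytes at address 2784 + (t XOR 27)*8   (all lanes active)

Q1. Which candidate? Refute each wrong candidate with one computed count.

A: A3 gives 33 transactions, not 17
C: A1 gives 11 transactions, not 23
B: all counts match (23,4,17)

Answer: B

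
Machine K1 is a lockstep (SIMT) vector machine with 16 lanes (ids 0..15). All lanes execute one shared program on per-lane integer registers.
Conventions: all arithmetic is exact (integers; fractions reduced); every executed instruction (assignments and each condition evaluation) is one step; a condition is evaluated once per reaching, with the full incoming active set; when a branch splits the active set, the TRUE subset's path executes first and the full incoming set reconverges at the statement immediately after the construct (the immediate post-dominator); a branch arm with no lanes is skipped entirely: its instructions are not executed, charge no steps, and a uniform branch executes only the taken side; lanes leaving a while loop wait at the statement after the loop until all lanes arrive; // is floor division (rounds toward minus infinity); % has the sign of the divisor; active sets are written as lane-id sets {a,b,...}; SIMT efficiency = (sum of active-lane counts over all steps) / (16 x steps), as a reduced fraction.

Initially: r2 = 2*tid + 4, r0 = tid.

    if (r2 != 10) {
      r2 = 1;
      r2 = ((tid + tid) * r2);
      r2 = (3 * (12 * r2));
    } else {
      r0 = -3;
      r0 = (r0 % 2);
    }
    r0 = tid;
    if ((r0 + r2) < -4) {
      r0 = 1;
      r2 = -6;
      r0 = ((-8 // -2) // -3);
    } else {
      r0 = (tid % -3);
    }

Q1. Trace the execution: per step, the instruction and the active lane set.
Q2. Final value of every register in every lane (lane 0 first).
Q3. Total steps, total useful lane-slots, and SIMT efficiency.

step 0: eval (r2 != 10)              {0,1,2,3,4,5,6,7,8,9,10,11,12,13,14,15}
step 1: r2 <- 1                      {0,1,2,4,5,6,7,8,9,10,11,12,13,14,15}
step 2: r2 <- ((tid + tid) * r2)     {0,1,2,4,5,6,7,8,9,10,11,12,13,14,15}
step 3: r2 <- (3 * (12 * r2))        {0,1,2,4,5,6,7,8,9,10,11,12,13,14,15}
step 4: r0 <- -3                     {3}
step 5: r0 <- (r0 % 2)               {3}
step 6: r0 <- tid                    {0,1,2,3,4,5,6,7,8,9,10,11,12,13,14,15}
step 7: eval ((r0 + r2) < -4)        {0,1,2,3,4,5,6,7,8,9,10,11,12,13,14,15}
step 8: r0 <- (tid % -3)             {0,1,2,3,4,5,6,7,8,9,10,11,12,13,14,15}

Answer: 9 steps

r2: 0,72,144,10,288,360,432,504,576,648,720,792,864,936,1008,1080
r0: 0,-2,-1,0,-2,-1,0,-2,-1,0,-2,-1,0,-2,-1,0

steps = 9; useful = 111; efficiency = 111/144 = 37/48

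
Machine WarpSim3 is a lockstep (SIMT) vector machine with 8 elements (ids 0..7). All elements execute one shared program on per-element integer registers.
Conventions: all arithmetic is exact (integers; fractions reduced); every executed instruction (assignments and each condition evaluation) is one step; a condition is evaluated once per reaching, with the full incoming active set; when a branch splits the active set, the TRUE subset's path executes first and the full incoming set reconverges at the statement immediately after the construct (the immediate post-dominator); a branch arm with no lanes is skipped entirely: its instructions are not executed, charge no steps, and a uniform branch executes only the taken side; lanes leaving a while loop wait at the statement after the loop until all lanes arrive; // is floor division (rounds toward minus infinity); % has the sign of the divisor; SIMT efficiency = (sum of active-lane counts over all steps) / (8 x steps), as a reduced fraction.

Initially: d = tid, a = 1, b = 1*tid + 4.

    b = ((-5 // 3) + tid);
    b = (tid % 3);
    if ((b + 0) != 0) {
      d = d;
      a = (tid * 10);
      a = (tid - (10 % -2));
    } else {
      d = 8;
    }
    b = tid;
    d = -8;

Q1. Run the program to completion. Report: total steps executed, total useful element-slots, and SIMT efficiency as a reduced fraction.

Answer: 9 steps, 58 useful, 29/36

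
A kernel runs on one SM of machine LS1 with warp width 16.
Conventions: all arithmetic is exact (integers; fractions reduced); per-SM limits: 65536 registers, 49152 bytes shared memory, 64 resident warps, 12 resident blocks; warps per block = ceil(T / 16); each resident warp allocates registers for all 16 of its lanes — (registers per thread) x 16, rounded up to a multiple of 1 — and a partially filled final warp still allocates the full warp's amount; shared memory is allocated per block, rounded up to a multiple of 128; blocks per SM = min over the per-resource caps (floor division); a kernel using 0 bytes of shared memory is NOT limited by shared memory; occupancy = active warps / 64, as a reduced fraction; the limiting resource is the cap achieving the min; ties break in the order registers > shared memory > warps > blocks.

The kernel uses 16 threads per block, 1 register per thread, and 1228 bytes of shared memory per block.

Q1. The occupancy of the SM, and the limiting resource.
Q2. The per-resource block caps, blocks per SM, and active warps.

Answer: occupancy 3/16, limited by blocks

registers: 4096 blocks
shared memory: 38 blocks
warps: 64 blocks
blocks: 12 blocks

Answer: 12 blocks, 12 active warps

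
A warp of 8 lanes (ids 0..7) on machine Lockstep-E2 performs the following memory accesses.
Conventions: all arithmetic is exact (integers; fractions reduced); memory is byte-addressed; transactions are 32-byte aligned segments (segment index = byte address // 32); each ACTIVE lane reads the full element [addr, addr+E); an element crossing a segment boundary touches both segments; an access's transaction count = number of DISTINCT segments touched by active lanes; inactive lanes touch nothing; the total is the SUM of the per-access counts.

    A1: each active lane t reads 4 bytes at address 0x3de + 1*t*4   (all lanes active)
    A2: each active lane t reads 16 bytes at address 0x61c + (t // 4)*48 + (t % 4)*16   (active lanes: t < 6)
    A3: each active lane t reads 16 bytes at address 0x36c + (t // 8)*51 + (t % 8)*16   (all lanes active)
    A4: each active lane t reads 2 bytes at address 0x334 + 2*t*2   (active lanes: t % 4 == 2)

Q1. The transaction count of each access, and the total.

A1: 2 transactions
A2: 4 transactions
A3: 5 transactions
A4: 2 transactions

Answer: 2,4,5,2; total 13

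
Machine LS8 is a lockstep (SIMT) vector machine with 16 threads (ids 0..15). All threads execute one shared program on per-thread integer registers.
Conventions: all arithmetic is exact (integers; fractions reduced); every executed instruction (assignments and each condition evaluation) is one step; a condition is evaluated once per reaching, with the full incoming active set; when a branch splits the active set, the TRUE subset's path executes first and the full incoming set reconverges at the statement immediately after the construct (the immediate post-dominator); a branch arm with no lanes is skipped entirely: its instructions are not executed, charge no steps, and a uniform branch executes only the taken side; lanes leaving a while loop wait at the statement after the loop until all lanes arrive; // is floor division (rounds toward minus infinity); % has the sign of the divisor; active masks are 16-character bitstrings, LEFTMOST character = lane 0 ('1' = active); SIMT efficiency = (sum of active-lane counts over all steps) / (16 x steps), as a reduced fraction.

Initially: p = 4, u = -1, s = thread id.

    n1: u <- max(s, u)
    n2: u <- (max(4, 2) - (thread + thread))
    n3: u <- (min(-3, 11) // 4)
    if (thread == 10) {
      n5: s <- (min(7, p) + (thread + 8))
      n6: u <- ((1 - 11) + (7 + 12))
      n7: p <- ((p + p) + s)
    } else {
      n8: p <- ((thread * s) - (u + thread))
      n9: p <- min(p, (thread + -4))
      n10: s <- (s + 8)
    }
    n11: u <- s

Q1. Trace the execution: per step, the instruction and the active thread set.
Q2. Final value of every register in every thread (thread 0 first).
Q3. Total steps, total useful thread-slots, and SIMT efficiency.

step 0: u <- max(s, u)               1111111111111111
step 1: u <- (max(4, 2) - (thread + thread)) 1111111111111111
step 2: u <- (min(-3, 11) // 4)      1111111111111111
step 3: eval (thread == 10)          1111111111111111
step 4: s <- (min(7, p) + (thread + 8)) 0000000000100000
step 5: u <- ((1 - 11) + (7 + 12))   0000000000100000
step 6: p <- ((p + p) + s)           0000000000100000
step 7: p <- ((thread * s) - (u + thread)) 1111111111011111
step 8: p <- min(p, (thread + -4))   1111111111011111
step 9: s <- (s + 8)                 1111111111011111
step 10: u <- s                       1111111111111111

Answer: 11 steps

p: -4,-3,-2,-1,0,1,2,3,4,5,30,7,8,9,10,11
u: 8,9,10,11,12,13,14,15,16,17,22,19,20,21,22,23
s: 8,9,10,11,12,13,14,15,16,17,22,19,20,21,22,23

steps = 11; useful = 128; efficiency = 128/176 = 8/11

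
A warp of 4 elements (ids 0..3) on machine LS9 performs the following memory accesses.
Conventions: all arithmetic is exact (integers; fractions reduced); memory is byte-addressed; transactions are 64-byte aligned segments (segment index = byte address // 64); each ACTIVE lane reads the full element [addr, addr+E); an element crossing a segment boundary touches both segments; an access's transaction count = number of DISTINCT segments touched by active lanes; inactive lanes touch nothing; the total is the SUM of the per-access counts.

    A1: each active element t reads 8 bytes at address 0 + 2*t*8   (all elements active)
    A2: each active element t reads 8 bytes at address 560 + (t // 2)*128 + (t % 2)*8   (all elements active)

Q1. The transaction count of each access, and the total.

A1: 1 transaction
A2: 2 transactions

Answer: 1,2; total 3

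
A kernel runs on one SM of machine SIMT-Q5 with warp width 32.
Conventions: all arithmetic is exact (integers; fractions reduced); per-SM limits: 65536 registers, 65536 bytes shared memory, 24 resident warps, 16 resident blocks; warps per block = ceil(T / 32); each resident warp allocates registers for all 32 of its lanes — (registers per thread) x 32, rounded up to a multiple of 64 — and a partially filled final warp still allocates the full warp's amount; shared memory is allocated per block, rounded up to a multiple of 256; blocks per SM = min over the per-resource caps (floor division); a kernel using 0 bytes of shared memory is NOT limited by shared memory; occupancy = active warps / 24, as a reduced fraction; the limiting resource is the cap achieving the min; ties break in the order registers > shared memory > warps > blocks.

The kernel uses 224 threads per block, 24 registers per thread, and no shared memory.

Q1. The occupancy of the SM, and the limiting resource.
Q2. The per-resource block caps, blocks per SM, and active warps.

Answer: occupancy 7/8, limited by warps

registers: 12 blocks
shared memory: no limit (kernel uses none)
warps: 3 blocks
blocks: 16 blocks

Answer: 3 blocks, 21 active warps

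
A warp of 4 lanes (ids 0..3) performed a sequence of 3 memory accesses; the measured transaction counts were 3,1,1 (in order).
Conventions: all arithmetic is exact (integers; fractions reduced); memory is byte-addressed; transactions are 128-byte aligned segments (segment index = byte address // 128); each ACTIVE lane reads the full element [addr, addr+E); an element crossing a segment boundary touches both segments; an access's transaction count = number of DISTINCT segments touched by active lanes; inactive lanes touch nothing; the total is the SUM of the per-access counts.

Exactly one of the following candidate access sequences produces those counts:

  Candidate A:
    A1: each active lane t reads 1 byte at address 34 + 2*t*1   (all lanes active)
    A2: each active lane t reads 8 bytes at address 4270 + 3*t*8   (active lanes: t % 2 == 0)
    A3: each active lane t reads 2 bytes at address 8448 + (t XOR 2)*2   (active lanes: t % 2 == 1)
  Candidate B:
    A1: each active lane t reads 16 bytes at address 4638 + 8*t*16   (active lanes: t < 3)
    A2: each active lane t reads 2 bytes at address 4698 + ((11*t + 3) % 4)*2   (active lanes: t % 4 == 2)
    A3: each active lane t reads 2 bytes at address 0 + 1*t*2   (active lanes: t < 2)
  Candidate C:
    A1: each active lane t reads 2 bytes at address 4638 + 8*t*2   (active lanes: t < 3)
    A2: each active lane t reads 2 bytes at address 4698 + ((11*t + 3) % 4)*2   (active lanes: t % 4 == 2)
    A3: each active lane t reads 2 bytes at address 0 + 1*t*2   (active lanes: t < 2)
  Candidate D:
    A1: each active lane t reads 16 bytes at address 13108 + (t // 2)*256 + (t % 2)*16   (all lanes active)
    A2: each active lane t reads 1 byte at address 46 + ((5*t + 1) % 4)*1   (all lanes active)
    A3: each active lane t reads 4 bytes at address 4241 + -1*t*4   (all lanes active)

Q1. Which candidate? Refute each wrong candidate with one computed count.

A: A1 gives 1 transaction, not 3
C: A1 gives 1 transaction, not 3
D: A1 gives 2 transactions, not 3
B: all counts match (3,1,1)

Answer: B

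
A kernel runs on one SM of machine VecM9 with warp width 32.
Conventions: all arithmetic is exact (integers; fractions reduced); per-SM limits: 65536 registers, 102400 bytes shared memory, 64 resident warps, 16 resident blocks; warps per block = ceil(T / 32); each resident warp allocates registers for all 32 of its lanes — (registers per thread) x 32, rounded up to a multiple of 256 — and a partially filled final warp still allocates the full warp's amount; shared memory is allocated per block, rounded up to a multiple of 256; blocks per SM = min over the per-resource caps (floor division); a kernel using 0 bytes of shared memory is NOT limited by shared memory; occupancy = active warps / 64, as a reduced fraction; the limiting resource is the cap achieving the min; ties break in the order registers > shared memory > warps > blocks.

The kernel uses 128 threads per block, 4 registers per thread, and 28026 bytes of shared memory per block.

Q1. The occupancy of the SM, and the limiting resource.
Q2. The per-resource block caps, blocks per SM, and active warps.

Answer: occupancy 3/16, limited by shared memory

registers: 64 blocks
shared memory: 3 blocks
warps: 16 blocks
blocks: 16 blocks

Answer: 3 blocks, 12 active warps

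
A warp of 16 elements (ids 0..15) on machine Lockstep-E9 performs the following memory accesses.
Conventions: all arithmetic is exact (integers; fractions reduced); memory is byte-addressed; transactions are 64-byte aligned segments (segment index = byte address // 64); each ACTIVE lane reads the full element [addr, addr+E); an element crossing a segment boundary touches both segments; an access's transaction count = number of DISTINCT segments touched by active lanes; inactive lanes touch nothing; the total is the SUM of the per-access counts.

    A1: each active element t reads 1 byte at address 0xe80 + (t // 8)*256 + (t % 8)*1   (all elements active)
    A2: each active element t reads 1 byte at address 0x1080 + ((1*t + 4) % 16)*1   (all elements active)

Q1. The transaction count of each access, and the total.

A1: 2 transactions
A2: 1 transaction

Answer: 2,1; total 3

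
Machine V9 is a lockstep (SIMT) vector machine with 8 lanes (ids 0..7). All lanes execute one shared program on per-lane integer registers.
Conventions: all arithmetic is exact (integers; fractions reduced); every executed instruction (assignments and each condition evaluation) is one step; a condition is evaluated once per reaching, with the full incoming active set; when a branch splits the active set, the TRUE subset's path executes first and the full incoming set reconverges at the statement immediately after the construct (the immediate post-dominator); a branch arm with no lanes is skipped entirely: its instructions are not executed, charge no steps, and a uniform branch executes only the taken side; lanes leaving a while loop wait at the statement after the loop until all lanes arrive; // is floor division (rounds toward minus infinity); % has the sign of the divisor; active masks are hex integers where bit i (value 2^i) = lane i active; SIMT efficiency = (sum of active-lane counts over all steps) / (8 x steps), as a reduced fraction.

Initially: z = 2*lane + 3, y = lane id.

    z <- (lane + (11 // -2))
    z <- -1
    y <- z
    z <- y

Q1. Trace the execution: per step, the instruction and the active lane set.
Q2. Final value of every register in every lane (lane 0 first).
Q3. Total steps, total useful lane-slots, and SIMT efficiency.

step 0: z <- (lane + (11 // -2))     0xff
step 1: z <- -1                      0xff
step 2: y <- z                       0xff
step 3: z <- y                       0xff

Answer: 4 steps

z: -1,-1,-1,-1,-1,-1,-1,-1
y: -1,-1,-1,-1,-1,-1,-1,-1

steps = 4; useful = 32; efficiency = 32/32 = 1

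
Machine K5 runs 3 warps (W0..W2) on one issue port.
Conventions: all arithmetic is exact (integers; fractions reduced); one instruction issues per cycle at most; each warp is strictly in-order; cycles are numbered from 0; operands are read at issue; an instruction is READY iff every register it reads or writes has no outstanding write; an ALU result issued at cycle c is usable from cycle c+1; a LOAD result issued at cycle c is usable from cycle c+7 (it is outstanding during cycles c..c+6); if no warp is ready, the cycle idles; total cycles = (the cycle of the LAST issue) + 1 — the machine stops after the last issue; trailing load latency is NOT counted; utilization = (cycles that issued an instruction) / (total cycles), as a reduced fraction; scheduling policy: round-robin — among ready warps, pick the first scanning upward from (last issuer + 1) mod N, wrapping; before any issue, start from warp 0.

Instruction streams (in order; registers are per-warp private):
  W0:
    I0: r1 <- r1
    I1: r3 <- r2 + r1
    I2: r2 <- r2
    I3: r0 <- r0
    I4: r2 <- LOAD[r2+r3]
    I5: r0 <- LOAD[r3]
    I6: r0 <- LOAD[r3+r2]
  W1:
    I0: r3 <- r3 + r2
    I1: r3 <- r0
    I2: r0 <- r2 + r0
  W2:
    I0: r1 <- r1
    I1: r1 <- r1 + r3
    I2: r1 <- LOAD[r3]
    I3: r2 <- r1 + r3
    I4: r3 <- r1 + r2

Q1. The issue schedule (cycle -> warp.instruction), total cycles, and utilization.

cycle 0: W0.I0
cycle 1: W1.I0
cycle 2: W2.I0
cycle 3: W0.I1
cycle 4: W1.I1
cycle 5: W2.I1
cycle 6: W0.I2
cycle 7: W1.I2
cycle 8: W2.I2
cycle 9: W0.I3
cycle 10: W0.I4
cycle 11: W0.I5
cycle 12: idle
cycle 13: idle
cycle 14: idle
cycle 15: W2.I3
cycle 16: W2.I4
cycle 17: idle
cycle 18: W0.I6

Answer: 19 cycles, utilization 15/19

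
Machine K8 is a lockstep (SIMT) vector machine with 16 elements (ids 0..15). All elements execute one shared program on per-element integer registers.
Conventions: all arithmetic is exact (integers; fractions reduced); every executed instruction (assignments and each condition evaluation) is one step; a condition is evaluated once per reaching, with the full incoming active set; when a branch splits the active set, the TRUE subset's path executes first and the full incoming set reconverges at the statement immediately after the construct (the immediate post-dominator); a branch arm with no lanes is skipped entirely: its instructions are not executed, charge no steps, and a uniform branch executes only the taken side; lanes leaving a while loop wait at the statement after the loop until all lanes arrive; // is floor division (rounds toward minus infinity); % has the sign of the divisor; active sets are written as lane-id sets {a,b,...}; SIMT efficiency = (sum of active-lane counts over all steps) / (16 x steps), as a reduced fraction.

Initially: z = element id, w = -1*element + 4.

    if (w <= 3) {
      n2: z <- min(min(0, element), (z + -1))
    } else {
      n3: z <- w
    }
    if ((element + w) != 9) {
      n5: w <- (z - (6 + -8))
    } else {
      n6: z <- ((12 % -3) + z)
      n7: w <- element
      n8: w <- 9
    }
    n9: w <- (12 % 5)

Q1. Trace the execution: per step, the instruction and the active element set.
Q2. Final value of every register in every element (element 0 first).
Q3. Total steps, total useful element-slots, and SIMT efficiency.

step 0: eval (w <= 3)                {0,1,2,3,4,5,6,7,8,9,10,11,12,13,14,15}
step 1: z <- min(min(0, element), (z + -1)) {1,2,3,4,5,6,7,8,9,10,11,12,13,14,15}
step 2: z <- w                       {0}
step 3: eval ((element + w) != 9)    {0,1,2,3,4,5,6,7,8,9,10,11,12,13,14,15}
step 4: w <- (z - (6 + -8))          {0,1,2,3,4,5,6,7,8,9,10,11,12,13,14,15}
step 5: w <- (12 % 5)                {0,1,2,3,4,5,6,7,8,9,10,11,12,13,14,15}

Answer: 6 steps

z: 4,0,0,0,0,0,0,0,0,0,0,0,0,0,0,0
w: 2,2,2,2,2,2,2,2,2,2,2,2,2,2,2,2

steps = 6; useful = 80; efficiency = 80/96 = 5/6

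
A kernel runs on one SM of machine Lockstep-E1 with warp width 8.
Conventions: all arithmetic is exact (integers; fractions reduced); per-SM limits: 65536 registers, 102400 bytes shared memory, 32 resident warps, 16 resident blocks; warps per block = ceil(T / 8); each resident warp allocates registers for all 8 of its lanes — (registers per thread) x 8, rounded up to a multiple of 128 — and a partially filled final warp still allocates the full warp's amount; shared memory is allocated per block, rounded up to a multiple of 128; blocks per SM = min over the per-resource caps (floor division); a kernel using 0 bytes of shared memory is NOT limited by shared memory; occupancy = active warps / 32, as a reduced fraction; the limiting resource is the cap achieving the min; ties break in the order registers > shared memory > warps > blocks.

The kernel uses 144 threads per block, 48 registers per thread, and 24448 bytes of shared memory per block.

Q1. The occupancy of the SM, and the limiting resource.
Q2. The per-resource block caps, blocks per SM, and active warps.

Answer: occupancy 9/16, limited by warps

registers: 9 blocks
shared memory: 4 blocks
warps: 1 block
blocks: 16 blocks

Answer: 1 block, 18 active warps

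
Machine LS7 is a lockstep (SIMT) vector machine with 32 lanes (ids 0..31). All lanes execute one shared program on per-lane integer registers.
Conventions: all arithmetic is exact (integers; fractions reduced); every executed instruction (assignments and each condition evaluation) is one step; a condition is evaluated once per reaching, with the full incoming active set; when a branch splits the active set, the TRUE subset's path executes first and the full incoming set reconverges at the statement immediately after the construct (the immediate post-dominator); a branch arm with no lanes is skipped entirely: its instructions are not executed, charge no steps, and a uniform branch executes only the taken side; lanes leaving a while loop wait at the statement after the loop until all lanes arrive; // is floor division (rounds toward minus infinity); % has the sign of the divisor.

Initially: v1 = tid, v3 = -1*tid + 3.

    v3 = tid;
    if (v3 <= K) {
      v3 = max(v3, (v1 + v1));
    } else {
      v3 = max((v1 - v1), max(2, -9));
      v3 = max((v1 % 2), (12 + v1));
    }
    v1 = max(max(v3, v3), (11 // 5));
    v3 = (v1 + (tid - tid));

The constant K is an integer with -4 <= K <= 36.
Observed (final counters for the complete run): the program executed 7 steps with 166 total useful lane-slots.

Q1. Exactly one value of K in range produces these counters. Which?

Answer: K = 25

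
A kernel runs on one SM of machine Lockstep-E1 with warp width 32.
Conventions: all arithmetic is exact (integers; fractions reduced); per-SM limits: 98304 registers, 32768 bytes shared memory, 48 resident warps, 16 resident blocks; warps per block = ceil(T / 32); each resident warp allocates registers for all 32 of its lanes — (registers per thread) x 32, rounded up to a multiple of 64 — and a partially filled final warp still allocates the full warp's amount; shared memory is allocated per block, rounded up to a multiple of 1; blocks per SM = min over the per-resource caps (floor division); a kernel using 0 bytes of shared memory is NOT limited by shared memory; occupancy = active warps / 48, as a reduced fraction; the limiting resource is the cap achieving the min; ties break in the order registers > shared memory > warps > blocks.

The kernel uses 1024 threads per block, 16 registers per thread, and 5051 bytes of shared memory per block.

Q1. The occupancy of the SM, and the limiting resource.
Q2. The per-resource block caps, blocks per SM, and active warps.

Answer: occupancy 2/3, limited by warps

registers: 6 blocks
shared memory: 6 blocks
warps: 1 block
blocks: 16 blocks

Answer: 1 block, 32 active warps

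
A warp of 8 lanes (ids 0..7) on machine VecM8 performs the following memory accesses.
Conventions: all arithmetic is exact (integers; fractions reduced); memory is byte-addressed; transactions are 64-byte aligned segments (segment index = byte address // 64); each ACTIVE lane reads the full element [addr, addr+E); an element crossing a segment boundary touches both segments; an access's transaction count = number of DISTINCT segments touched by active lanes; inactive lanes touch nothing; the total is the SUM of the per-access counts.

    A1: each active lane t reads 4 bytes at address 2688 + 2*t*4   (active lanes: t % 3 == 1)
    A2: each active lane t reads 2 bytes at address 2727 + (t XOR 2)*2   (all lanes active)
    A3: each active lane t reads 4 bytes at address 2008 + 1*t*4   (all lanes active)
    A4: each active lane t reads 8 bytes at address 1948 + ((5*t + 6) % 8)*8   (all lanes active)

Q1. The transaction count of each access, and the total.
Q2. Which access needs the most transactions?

A1: 1 transaction
A2: 1 transaction
A3: 1 transaction
A4: 2 transactions

Answer: 1,1,1,2; total 5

Answer: A4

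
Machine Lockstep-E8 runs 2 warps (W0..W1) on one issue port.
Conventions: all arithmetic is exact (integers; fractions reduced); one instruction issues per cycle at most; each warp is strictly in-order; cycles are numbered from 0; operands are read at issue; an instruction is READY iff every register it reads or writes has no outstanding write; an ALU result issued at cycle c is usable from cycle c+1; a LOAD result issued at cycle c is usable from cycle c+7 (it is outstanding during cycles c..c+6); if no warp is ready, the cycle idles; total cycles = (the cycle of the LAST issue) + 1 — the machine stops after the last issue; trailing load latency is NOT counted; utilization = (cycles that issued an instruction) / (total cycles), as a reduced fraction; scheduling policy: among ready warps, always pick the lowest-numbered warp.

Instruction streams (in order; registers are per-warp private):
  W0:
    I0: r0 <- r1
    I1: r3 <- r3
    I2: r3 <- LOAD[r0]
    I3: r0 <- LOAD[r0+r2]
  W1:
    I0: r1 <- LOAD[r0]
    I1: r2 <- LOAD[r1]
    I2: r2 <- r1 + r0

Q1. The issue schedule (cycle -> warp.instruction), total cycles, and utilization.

cycle 0: W0.I0
cycle 1: W0.I1
cycle 2: W0.I2
cycle 3: W0.I3
cycle 4: W1.I0
cycle 5: idle
cycle 6: idle
cycle 7: idle
cycle 8: idle
cycle 9: idle
cycle 10: idle
cycle 11: W1.I1
cycle 12: idle
cycle 13: idle
cycle 14: idle
cycle 15: idle
cycle 16: idle
cycle 17: idle
cycle 18: W1.I2

Answer: 19 cycles, utilization 7/19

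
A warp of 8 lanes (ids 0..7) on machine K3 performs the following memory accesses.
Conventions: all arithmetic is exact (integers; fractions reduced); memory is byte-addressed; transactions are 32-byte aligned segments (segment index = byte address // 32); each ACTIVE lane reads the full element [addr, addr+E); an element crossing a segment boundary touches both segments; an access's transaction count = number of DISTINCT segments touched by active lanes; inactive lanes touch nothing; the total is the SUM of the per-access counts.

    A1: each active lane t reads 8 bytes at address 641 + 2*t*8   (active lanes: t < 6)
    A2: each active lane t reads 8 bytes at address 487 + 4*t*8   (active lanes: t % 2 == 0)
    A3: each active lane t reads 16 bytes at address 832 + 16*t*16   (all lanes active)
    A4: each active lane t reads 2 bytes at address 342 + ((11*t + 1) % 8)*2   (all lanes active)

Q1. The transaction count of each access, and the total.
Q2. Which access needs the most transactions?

A1: 3 transactions
A2: 4 transactions
A3: 8 transactions
A4: 2 transactions

Answer: 3,4,8,2; total 17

Answer: A3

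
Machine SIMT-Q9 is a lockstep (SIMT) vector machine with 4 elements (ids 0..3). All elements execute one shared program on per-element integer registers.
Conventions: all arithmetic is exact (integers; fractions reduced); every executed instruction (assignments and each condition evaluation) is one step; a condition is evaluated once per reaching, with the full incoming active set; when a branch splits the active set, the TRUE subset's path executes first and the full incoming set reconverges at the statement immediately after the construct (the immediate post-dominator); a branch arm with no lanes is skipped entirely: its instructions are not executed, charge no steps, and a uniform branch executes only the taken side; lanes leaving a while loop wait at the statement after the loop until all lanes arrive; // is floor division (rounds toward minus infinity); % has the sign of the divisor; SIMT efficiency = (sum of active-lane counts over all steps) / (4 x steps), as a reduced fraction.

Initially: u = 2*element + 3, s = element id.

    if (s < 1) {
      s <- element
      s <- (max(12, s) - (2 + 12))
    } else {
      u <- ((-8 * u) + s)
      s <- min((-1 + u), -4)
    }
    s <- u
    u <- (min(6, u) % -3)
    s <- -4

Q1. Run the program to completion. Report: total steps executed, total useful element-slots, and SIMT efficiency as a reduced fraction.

Answer: 8 steps, 24 useful, 3/4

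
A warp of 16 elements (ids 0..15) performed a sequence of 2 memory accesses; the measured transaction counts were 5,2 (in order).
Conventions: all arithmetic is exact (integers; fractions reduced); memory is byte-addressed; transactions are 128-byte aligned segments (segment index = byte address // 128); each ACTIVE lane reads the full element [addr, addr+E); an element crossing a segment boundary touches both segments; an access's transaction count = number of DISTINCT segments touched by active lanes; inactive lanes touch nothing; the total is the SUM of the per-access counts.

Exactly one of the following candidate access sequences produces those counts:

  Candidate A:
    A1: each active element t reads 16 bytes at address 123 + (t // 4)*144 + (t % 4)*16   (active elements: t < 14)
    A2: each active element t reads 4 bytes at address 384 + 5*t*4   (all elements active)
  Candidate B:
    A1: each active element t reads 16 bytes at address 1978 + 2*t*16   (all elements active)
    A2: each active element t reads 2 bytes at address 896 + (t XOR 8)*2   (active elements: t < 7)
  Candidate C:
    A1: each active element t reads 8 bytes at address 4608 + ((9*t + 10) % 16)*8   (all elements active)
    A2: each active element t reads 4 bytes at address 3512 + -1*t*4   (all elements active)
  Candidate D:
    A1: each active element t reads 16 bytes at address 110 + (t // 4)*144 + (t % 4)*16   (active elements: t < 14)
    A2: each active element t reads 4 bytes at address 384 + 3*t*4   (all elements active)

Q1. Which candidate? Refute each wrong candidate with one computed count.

A: A2 gives 3 transactions, not 2
B: A2 gives 1 transaction, not 2
C: A1 gives 1 transaction, not 5
D: all counts match (5,2)

Answer: D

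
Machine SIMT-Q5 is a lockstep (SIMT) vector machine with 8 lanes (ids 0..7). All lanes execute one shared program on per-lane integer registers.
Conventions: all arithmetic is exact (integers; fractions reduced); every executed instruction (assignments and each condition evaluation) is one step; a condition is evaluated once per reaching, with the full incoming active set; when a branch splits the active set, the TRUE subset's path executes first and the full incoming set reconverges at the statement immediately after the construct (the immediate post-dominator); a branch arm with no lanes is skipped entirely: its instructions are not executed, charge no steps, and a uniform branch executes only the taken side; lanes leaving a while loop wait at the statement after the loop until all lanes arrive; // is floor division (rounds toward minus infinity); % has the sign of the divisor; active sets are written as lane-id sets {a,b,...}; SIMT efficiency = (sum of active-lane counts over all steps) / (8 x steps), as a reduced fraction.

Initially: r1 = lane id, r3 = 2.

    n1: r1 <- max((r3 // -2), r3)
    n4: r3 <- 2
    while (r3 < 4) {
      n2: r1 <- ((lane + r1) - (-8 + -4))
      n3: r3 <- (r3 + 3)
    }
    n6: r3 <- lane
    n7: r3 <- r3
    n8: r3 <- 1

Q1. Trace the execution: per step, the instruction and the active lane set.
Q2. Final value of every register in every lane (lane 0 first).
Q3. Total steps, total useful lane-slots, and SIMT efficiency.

step 0: r1 <- max((r3 // -2), r3)    {0,1,2,3,4,5,6,7}
step 1: r3 <- 2                      {0,1,2,3,4,5,6,7}
step 2: eval (r3 < 4)                {0,1,2,3,4,5,6,7}
step 3: r1 <- ((lane + r1) - (-8 + -4)) {0,1,2,3,4,5,6,7}
step 4: r3 <- (r3 + 3)               {0,1,2,3,4,5,6,7}
step 5: eval (r3 < 4)                {0,1,2,3,4,5,6,7}
step 6: r3 <- lane                   {0,1,2,3,4,5,6,7}
step 7: r3 <- r3                     {0,1,2,3,4,5,6,7}
step 8: r3 <- 1                      {0,1,2,3,4,5,6,7}

Answer: 9 steps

r1: 14,15,16,17,18,19,20,21
r3: 1,1,1,1,1,1,1,1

steps = 9; useful = 72; efficiency = 72/72 = 1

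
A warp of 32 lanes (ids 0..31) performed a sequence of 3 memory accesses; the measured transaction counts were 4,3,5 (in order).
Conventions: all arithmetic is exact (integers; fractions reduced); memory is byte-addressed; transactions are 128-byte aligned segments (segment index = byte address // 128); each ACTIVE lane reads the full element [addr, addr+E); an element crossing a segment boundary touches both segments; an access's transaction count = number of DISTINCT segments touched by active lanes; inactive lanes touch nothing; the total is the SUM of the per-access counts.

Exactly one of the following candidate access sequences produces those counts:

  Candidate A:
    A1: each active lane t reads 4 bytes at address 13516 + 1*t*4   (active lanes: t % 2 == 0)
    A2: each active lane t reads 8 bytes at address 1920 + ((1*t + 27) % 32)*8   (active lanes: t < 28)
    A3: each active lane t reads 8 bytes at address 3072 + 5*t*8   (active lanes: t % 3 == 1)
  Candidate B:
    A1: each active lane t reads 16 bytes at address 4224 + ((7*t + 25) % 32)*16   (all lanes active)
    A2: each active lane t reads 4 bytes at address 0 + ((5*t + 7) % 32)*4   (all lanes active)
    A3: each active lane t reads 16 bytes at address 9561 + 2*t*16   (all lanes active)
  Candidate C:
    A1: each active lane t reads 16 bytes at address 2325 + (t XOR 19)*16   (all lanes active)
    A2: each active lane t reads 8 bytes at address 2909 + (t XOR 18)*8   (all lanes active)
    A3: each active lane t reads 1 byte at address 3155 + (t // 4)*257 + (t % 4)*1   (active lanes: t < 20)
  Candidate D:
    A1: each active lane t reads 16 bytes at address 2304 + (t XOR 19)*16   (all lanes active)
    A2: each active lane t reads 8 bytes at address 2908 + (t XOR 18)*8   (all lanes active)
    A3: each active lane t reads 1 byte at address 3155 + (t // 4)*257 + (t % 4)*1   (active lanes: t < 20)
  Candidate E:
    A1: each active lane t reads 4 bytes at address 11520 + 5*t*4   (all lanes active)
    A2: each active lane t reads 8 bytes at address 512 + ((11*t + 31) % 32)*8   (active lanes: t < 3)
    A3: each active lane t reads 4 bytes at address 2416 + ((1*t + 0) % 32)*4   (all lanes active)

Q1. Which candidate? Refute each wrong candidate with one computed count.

A: A1 gives 2 transactions, not 4
B: A2 gives 1 transaction, not 3
C: A1 gives 5 transactions, not 4
E: A1 gives 5 transactions, not 4
D: all counts match (4,3,5)

Answer: D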